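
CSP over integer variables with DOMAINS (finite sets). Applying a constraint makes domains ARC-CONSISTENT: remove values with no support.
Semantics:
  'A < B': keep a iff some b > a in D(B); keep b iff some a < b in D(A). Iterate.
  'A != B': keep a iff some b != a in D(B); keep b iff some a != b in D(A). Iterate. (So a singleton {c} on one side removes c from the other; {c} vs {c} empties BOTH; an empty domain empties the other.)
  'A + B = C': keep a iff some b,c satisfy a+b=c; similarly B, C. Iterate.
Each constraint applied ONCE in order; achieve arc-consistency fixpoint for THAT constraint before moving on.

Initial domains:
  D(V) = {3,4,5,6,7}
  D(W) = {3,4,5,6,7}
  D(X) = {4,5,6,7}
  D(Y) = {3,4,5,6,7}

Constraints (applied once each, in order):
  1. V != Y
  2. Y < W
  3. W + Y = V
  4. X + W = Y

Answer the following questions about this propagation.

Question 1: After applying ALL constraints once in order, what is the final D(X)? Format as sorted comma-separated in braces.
Answer: {}

Derivation:
Constraint 1 (V != Y) on D(V)={3,4,5,6,7} D(Y)={3,4,5,6,7}: no change
Constraint 2 (Y < W) on D(Y)={3,4,5,6,7} D(W)={3,4,5,6,7}: Y {3,4,5,6,7}->{3,4,5,6}; W {3,4,5,6,7}->{4,5,6,7}
Constraint 3 (W + Y = V) on D(W)={4,5,6,7} D(Y)={3,4,5,6} D(V)={3,4,5,6,7}: W {4,5,6,7}->{4}; Y {3,4,5,6}->{3}; V {3,4,5,6,7}->{7}
Constraint 4 (X + W = Y) on D(X)={4,5,6,7} D(W)={4} D(Y)={3}: X {4,5,6,7}->{}; W {4}->{}; Y {3}->{}
So after all 4 constraints: D(X) = {}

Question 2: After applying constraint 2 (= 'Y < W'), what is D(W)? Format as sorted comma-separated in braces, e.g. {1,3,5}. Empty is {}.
Constraint 1 (V != Y) on D(V)={3,4,5,6,7} D(Y)={3,4,5,6,7}: no change
Constraint 2 (Y < W) on D(Y)={3,4,5,6,7} D(W)={3,4,5,6,7}: Y {3,4,5,6,7}->{3,4,5,6}; W {3,4,5,6,7}->{4,5,6,7}
So after constraint 2: D(W) = {4,5,6,7}

Answer: {4,5,6,7}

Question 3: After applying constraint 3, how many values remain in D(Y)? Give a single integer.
Constraint 1 (V != Y) on D(V)={3,4,5,6,7} D(Y)={3,4,5,6,7}: no change
Constraint 2 (Y < W) on D(Y)={3,4,5,6,7} D(W)={3,4,5,6,7}: Y {3,4,5,6,7}->{3,4,5,6}; W {3,4,5,6,7}->{4,5,6,7}
Constraint 3 (W + Y = V) on D(W)={4,5,6,7} D(Y)={3,4,5,6} D(V)={3,4,5,6,7}: W {4,5,6,7}->{4}; Y {3,4,5,6}->{3}; V {3,4,5,6,7}->{7}
So after constraint 3: D(Y)={3}, size = 1

Answer: 1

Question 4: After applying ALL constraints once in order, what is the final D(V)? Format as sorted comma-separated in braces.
Constraint 1 (V != Y) on D(V)={3,4,5,6,7} D(Y)={3,4,5,6,7}: no change
Constraint 2 (Y < W) on D(Y)={3,4,5,6,7} D(W)={3,4,5,6,7}: Y {3,4,5,6,7}->{3,4,5,6}; W {3,4,5,6,7}->{4,5,6,7}
Constraint 3 (W + Y = V) on D(W)={4,5,6,7} D(Y)={3,4,5,6} D(V)={3,4,5,6,7}: W {4,5,6,7}->{4}; Y {3,4,5,6}->{3}; V {3,4,5,6,7}->{7}
Constraint 4 (X + W = Y) on D(X)={4,5,6,7} D(W)={4} D(Y)={3}: X {4,5,6,7}->{}; W {4}->{}; Y {3}->{}
So after all 4 constraints: D(V) = {7}

Answer: {7}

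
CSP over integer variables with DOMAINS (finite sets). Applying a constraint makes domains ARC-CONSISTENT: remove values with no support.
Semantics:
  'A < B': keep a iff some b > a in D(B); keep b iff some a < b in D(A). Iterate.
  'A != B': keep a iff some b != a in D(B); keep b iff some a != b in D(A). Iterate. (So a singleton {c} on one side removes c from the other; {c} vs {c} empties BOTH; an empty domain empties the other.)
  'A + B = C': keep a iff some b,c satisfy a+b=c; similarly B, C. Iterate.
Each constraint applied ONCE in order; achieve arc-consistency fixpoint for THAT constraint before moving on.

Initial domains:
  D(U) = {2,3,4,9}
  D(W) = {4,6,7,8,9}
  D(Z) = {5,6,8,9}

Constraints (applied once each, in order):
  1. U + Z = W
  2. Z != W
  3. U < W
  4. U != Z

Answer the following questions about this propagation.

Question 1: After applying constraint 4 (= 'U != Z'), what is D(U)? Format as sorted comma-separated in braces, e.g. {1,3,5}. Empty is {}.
Answer: {2,3,4}

Derivation:
Constraint 1 (U + Z = W) on D(U)={2,3,4,9} D(Z)={5,6,8,9} D(W)={4,6,7,8,9}: U {2,3,4,9}->{2,3,4}; Z {5,6,8,9}->{5,6}; W {4,6,7,8,9}->{7,8,9}
Constraint 2 (Z != W) on D(Z)={5,6} D(W)={7,8,9}: no change
Constraint 3 (U < W) on D(U)={2,3,4} D(W)={7,8,9}: no change
Constraint 4 (U != Z) on D(U)={2,3,4} D(Z)={5,6}: no change
So after constraint 4: D(U) = {2,3,4}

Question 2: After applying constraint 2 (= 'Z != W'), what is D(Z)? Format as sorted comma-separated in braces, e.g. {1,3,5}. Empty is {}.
Constraint 1 (U + Z = W) on D(U)={2,3,4,9} D(Z)={5,6,8,9} D(W)={4,6,7,8,9}: U {2,3,4,9}->{2,3,4}; Z {5,6,8,9}->{5,6}; W {4,6,7,8,9}->{7,8,9}
Constraint 2 (Z != W) on D(Z)={5,6} D(W)={7,8,9}: no change
So after constraint 2: D(Z) = {5,6}

Answer: {5,6}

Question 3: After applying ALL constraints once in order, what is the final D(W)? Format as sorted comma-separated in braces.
Answer: {7,8,9}

Derivation:
Constraint 1 (U + Z = W) on D(U)={2,3,4,9} D(Z)={5,6,8,9} D(W)={4,6,7,8,9}: U {2,3,4,9}->{2,3,4}; Z {5,6,8,9}->{5,6}; W {4,6,7,8,9}->{7,8,9}
Constraint 2 (Z != W) on D(Z)={5,6} D(W)={7,8,9}: no change
Constraint 3 (U < W) on D(U)={2,3,4} D(W)={7,8,9}: no change
Constraint 4 (U != Z) on D(U)={2,3,4} D(Z)={5,6}: no change
So after all 4 constraints: D(W) = {7,8,9}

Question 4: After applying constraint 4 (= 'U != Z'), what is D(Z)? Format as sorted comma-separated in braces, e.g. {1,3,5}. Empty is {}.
Answer: {5,6}

Derivation:
Constraint 1 (U + Z = W) on D(U)={2,3,4,9} D(Z)={5,6,8,9} D(W)={4,6,7,8,9}: U {2,3,4,9}->{2,3,4}; Z {5,6,8,9}->{5,6}; W {4,6,7,8,9}->{7,8,9}
Constraint 2 (Z != W) on D(Z)={5,6} D(W)={7,8,9}: no change
Constraint 3 (U < W) on D(U)={2,3,4} D(W)={7,8,9}: no change
Constraint 4 (U != Z) on D(U)={2,3,4} D(Z)={5,6}: no change
So after constraint 4: D(Z) = {5,6}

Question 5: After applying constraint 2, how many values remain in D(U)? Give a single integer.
Constraint 1 (U + Z = W) on D(U)={2,3,4,9} D(Z)={5,6,8,9} D(W)={4,6,7,8,9}: U {2,3,4,9}->{2,3,4}; Z {5,6,8,9}->{5,6}; W {4,6,7,8,9}->{7,8,9}
Constraint 2 (Z != W) on D(Z)={5,6} D(W)={7,8,9}: no change
So after constraint 2: D(U)={2,3,4}, size = 3

Answer: 3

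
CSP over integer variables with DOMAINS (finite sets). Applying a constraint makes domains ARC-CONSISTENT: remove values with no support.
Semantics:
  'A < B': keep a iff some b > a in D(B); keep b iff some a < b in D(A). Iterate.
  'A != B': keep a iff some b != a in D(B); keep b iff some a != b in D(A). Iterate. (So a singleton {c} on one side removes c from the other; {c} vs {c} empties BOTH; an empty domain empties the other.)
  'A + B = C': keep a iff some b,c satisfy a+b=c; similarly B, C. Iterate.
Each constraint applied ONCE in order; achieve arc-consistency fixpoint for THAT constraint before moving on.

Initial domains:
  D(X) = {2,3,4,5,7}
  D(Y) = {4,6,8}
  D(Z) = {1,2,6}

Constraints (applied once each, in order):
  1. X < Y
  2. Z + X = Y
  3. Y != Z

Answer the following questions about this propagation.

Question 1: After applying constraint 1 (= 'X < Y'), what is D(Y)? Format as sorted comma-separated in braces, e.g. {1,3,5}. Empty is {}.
Answer: {4,6,8}

Derivation:
Constraint 1 (X < Y) on D(X)={2,3,4,5,7} D(Y)={4,6,8}: no change
So after constraint 1: D(Y) = {4,6,8}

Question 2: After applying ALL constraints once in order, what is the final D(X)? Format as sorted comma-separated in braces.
Answer: {2,3,4,5,7}

Derivation:
Constraint 1 (X < Y) on D(X)={2,3,4,5,7} D(Y)={4,6,8}: no change
Constraint 2 (Z + X = Y) on D(Z)={1,2,6} D(X)={2,3,4,5,7} D(Y)={4,6,8}: no change
Constraint 3 (Y != Z) on D(Y)={4,6,8} D(Z)={1,2,6}: no change
So after all 3 constraints: D(X) = {2,3,4,5,7}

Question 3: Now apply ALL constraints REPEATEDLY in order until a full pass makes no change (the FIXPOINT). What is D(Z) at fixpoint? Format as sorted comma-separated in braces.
pass 0 (initial): D(Z)={1,2,6}
pass 1: no change
Fixpoint after 1 passes: D(Z) = {1,2,6}

Answer: {1,2,6}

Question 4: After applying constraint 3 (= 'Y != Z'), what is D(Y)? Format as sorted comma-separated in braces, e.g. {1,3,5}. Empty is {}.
Answer: {4,6,8}

Derivation:
Constraint 1 (X < Y) on D(X)={2,3,4,5,7} D(Y)={4,6,8}: no change
Constraint 2 (Z + X = Y) on D(Z)={1,2,6} D(X)={2,3,4,5,7} D(Y)={4,6,8}: no change
Constraint 3 (Y != Z) on D(Y)={4,6,8} D(Z)={1,2,6}: no change
So after constraint 3: D(Y) = {4,6,8}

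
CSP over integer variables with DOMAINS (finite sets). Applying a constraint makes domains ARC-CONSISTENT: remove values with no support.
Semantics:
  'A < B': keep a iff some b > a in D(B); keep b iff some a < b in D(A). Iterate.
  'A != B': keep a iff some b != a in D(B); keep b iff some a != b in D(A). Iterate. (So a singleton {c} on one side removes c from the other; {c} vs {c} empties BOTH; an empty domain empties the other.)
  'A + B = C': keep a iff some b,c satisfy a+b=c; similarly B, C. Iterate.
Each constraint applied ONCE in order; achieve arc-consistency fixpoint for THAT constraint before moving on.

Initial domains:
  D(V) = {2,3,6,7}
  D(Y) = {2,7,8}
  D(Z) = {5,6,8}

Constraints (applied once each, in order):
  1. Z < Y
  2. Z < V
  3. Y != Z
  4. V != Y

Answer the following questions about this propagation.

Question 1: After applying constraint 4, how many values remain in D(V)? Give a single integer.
Answer: 2

Derivation:
Constraint 1 (Z < Y) on D(Z)={5,6,8} D(Y)={2,7,8}: Z {5,6,8}->{5,6}; Y {2,7,8}->{7,8}
Constraint 2 (Z < V) on D(Z)={5,6} D(V)={2,3,6,7}: V {2,3,6,7}->{6,7}
Constraint 3 (Y != Z) on D(Y)={7,8} D(Z)={5,6}: no change
Constraint 4 (V != Y) on D(V)={6,7} D(Y)={7,8}: no change
So after constraint 4: D(V)={6,7}, size = 2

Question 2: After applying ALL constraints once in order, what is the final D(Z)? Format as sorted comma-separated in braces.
Answer: {5,6}

Derivation:
Constraint 1 (Z < Y) on D(Z)={5,6,8} D(Y)={2,7,8}: Z {5,6,8}->{5,6}; Y {2,7,8}->{7,8}
Constraint 2 (Z < V) on D(Z)={5,6} D(V)={2,3,6,7}: V {2,3,6,7}->{6,7}
Constraint 3 (Y != Z) on D(Y)={7,8} D(Z)={5,6}: no change
Constraint 4 (V != Y) on D(V)={6,7} D(Y)={7,8}: no change
So after all 4 constraints: D(Z) = {5,6}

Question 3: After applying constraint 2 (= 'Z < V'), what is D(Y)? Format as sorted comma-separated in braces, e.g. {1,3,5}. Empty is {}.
Answer: {7,8}

Derivation:
Constraint 1 (Z < Y) on D(Z)={5,6,8} D(Y)={2,7,8}: Z {5,6,8}->{5,6}; Y {2,7,8}->{7,8}
Constraint 2 (Z < V) on D(Z)={5,6} D(V)={2,3,6,7}: V {2,3,6,7}->{6,7}
So after constraint 2: D(Y) = {7,8}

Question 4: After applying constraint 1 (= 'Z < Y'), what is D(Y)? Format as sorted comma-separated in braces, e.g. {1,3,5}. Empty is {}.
Answer: {7,8}

Derivation:
Constraint 1 (Z < Y) on D(Z)={5,6,8} D(Y)={2,7,8}: Z {5,6,8}->{5,6}; Y {2,7,8}->{7,8}
So after constraint 1: D(Y) = {7,8}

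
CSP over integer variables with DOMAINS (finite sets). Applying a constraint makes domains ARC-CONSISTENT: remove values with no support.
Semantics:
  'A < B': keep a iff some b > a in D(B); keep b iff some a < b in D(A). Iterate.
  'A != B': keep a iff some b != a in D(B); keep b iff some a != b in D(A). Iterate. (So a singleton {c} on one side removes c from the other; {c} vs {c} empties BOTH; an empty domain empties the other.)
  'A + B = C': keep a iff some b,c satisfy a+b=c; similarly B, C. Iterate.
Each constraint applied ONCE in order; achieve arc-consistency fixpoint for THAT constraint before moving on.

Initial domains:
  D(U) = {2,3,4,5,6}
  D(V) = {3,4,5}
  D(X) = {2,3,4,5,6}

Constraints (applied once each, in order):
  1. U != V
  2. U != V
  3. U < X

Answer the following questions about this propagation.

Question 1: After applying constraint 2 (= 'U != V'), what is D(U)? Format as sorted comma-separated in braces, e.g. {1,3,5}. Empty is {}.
Answer: {2,3,4,5,6}

Derivation:
Constraint 1 (U != V) on D(U)={2,3,4,5,6} D(V)={3,4,5}: no change
Constraint 2 (U != V) on D(U)={2,3,4,5,6} D(V)={3,4,5}: no change
So after constraint 2: D(U) = {2,3,4,5,6}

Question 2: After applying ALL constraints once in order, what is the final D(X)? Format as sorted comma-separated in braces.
Answer: {3,4,5,6}

Derivation:
Constraint 1 (U != V) on D(U)={2,3,4,5,6} D(V)={3,4,5}: no change
Constraint 2 (U != V) on D(U)={2,3,4,5,6} D(V)={3,4,5}: no change
Constraint 3 (U < X) on D(U)={2,3,4,5,6} D(X)={2,3,4,5,6}: U {2,3,4,5,6}->{2,3,4,5}; X {2,3,4,5,6}->{3,4,5,6}
So after all 3 constraints: D(X) = {3,4,5,6}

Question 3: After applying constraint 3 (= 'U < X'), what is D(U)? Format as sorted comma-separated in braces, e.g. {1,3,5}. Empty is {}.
Answer: {2,3,4,5}

Derivation:
Constraint 1 (U != V) on D(U)={2,3,4,5,6} D(V)={3,4,5}: no change
Constraint 2 (U != V) on D(U)={2,3,4,5,6} D(V)={3,4,5}: no change
Constraint 3 (U < X) on D(U)={2,3,4,5,6} D(X)={2,3,4,5,6}: U {2,3,4,5,6}->{2,3,4,5}; X {2,3,4,5,6}->{3,4,5,6}
So after constraint 3: D(U) = {2,3,4,5}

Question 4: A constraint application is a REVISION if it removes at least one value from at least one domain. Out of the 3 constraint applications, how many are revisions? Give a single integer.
Constraint 1 (U != V) on D(U)={2,3,4,5,6} D(V)={3,4,5}: no change => not a revision
Constraint 2 (U != V) on D(U)={2,3,4,5,6} D(V)={3,4,5}: no change => not a revision
Constraint 3 (U < X) on D(U)={2,3,4,5,6} D(X)={2,3,4,5,6}: U {2,3,4,5,6}->{2,3,4,5}; X {2,3,4,5,6}->{3,4,5,6} => REVISION
Total revisions = 1

Answer: 1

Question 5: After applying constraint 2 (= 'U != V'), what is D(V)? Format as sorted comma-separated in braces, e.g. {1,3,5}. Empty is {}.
Answer: {3,4,5}

Derivation:
Constraint 1 (U != V) on D(U)={2,3,4,5,6} D(V)={3,4,5}: no change
Constraint 2 (U != V) on D(U)={2,3,4,5,6} D(V)={3,4,5}: no change
So after constraint 2: D(V) = {3,4,5}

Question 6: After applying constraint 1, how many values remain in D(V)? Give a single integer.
Constraint 1 (U != V) on D(U)={2,3,4,5,6} D(V)={3,4,5}: no change
So after constraint 1: D(V)={3,4,5}, size = 3

Answer: 3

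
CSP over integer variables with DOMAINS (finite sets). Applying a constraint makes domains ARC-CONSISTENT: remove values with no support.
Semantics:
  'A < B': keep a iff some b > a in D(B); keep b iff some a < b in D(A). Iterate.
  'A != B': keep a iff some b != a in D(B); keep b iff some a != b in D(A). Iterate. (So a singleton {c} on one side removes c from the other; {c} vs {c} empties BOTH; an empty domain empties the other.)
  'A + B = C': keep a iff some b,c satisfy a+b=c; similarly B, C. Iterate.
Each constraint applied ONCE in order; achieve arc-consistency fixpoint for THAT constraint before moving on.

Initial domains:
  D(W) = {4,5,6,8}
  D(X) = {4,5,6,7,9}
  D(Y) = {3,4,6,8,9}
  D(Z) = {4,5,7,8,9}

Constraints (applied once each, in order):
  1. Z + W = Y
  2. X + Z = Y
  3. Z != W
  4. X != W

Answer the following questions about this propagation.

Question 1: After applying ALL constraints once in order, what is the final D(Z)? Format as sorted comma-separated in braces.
Answer: {4,5}

Derivation:
Constraint 1 (Z + W = Y) on D(Z)={4,5,7,8,9} D(W)={4,5,6,8} D(Y)={3,4,6,8,9}: Z {4,5,7,8,9}->{4,5}; W {4,5,6,8}->{4,5}; Y {3,4,6,8,9}->{8,9}
Constraint 2 (X + Z = Y) on D(X)={4,5,6,7,9} D(Z)={4,5} D(Y)={8,9}: X {4,5,6,7,9}->{4,5}
Constraint 3 (Z != W) on D(Z)={4,5} D(W)={4,5}: no change
Constraint 4 (X != W) on D(X)={4,5} D(W)={4,5}: no change
So after all 4 constraints: D(Z) = {4,5}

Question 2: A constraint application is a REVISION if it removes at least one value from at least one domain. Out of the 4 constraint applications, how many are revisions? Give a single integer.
Constraint 1 (Z + W = Y) on D(Z)={4,5,7,8,9} D(W)={4,5,6,8} D(Y)={3,4,6,8,9}: Z {4,5,7,8,9}->{4,5}; W {4,5,6,8}->{4,5}; Y {3,4,6,8,9}->{8,9} => REVISION
Constraint 2 (X + Z = Y) on D(X)={4,5,6,7,9} D(Z)={4,5} D(Y)={8,9}: X {4,5,6,7,9}->{4,5} => REVISION
Constraint 3 (Z != W) on D(Z)={4,5} D(W)={4,5}: no change => not a revision
Constraint 4 (X != W) on D(X)={4,5} D(W)={4,5}: no change => not a revision
Total revisions = 2

Answer: 2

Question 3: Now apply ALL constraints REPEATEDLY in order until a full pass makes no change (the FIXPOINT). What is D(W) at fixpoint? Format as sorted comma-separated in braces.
Answer: {4,5}

Derivation:
pass 0 (initial): D(W)={4,5,6,8}
pass 1: W {4,5,6,8}->{4,5}; X {4,5,6,7,9}->{4,5}; Y {3,4,6,8,9}->{8,9}; Z {4,5,7,8,9}->{4,5}
pass 2: no change
Fixpoint after 2 passes: D(W) = {4,5}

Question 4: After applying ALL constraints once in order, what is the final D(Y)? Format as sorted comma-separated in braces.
Answer: {8,9}

Derivation:
Constraint 1 (Z + W = Y) on D(Z)={4,5,7,8,9} D(W)={4,5,6,8} D(Y)={3,4,6,8,9}: Z {4,5,7,8,9}->{4,5}; W {4,5,6,8}->{4,5}; Y {3,4,6,8,9}->{8,9}
Constraint 2 (X + Z = Y) on D(X)={4,5,6,7,9} D(Z)={4,5} D(Y)={8,9}: X {4,5,6,7,9}->{4,5}
Constraint 3 (Z != W) on D(Z)={4,5} D(W)={4,5}: no change
Constraint 4 (X != W) on D(X)={4,5} D(W)={4,5}: no change
So after all 4 constraints: D(Y) = {8,9}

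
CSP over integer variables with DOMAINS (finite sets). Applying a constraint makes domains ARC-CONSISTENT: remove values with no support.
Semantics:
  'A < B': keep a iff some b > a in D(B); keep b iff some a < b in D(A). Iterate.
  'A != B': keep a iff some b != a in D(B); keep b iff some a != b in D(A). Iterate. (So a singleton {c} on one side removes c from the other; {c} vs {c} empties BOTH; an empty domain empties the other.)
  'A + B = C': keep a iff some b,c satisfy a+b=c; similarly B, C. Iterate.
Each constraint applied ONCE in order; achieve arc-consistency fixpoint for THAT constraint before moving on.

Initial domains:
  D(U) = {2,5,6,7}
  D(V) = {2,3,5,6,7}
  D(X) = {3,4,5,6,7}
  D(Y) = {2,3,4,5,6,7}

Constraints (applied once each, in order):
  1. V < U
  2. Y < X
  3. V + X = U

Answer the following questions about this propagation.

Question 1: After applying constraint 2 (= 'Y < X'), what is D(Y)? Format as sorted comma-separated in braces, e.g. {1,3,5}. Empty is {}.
Answer: {2,3,4,5,6}

Derivation:
Constraint 1 (V < U) on D(V)={2,3,5,6,7} D(U)={2,5,6,7}: V {2,3,5,6,7}->{2,3,5,6}; U {2,5,6,7}->{5,6,7}
Constraint 2 (Y < X) on D(Y)={2,3,4,5,6,7} D(X)={3,4,5,6,7}: Y {2,3,4,5,6,7}->{2,3,4,5,6}
So after constraint 2: D(Y) = {2,3,4,5,6}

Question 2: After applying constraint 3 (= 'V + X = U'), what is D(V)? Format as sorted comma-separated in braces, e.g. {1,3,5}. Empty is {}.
Constraint 1 (V < U) on D(V)={2,3,5,6,7} D(U)={2,5,6,7}: V {2,3,5,6,7}->{2,3,5,6}; U {2,5,6,7}->{5,6,7}
Constraint 2 (Y < X) on D(Y)={2,3,4,5,6,7} D(X)={3,4,5,6,7}: Y {2,3,4,5,6,7}->{2,3,4,5,6}
Constraint 3 (V + X = U) on D(V)={2,3,5,6} D(X)={3,4,5,6,7} D(U)={5,6,7}: V {2,3,5,6}->{2,3}; X {3,4,5,6,7}->{3,4,5}
So after constraint 3: D(V) = {2,3}

Answer: {2,3}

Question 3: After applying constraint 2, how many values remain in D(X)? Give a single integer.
Constraint 1 (V < U) on D(V)={2,3,5,6,7} D(U)={2,5,6,7}: V {2,3,5,6,7}->{2,3,5,6}; U {2,5,6,7}->{5,6,7}
Constraint 2 (Y < X) on D(Y)={2,3,4,5,6,7} D(X)={3,4,5,6,7}: Y {2,3,4,5,6,7}->{2,3,4,5,6}
So after constraint 2: D(X)={3,4,5,6,7}, size = 5

Answer: 5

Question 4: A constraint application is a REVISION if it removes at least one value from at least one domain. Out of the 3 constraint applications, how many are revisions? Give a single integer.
Constraint 1 (V < U) on D(V)={2,3,5,6,7} D(U)={2,5,6,7}: V {2,3,5,6,7}->{2,3,5,6}; U {2,5,6,7}->{5,6,7} => REVISION
Constraint 2 (Y < X) on D(Y)={2,3,4,5,6,7} D(X)={3,4,5,6,7}: Y {2,3,4,5,6,7}->{2,3,4,5,6} => REVISION
Constraint 3 (V + X = U) on D(V)={2,3,5,6} D(X)={3,4,5,6,7} D(U)={5,6,7}: V {2,3,5,6}->{2,3}; X {3,4,5,6,7}->{3,4,5} => REVISION
Total revisions = 3

Answer: 3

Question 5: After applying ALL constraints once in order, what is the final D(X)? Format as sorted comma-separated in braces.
Constraint 1 (V < U) on D(V)={2,3,5,6,7} D(U)={2,5,6,7}: V {2,3,5,6,7}->{2,3,5,6}; U {2,5,6,7}->{5,6,7}
Constraint 2 (Y < X) on D(Y)={2,3,4,5,6,7} D(X)={3,4,5,6,7}: Y {2,3,4,5,6,7}->{2,3,4,5,6}
Constraint 3 (V + X = U) on D(V)={2,3,5,6} D(X)={3,4,5,6,7} D(U)={5,6,7}: V {2,3,5,6}->{2,3}; X {3,4,5,6,7}->{3,4,5}
So after all 3 constraints: D(X) = {3,4,5}

Answer: {3,4,5}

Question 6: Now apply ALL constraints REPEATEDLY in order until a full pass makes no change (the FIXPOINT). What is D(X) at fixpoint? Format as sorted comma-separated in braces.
pass 0 (initial): D(X)={3,4,5,6,7}
pass 1: U {2,5,6,7}->{5,6,7}; V {2,3,5,6,7}->{2,3}; X {3,4,5,6,7}->{3,4,5}; Y {2,3,4,5,6,7}->{2,3,4,5,6}
pass 2: Y {2,3,4,5,6}->{2,3,4}
pass 3: no change
Fixpoint after 3 passes: D(X) = {3,4,5}

Answer: {3,4,5}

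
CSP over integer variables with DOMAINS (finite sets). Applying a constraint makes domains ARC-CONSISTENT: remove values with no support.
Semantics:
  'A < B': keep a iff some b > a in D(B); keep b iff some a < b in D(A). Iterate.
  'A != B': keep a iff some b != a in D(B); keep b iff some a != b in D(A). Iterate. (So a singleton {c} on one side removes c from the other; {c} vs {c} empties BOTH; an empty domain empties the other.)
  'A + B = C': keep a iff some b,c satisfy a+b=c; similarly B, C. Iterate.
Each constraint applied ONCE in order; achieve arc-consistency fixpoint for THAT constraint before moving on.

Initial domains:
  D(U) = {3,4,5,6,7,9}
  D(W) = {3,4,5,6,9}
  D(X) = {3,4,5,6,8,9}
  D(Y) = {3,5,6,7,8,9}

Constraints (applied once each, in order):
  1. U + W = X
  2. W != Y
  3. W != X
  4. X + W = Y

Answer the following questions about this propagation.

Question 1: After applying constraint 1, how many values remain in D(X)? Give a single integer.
Constraint 1 (U + W = X) on D(U)={3,4,5,6,7,9} D(W)={3,4,5,6,9} D(X)={3,4,5,6,8,9}: U {3,4,5,6,7,9}->{3,4,5,6}; W {3,4,5,6,9}->{3,4,5,6}; X {3,4,5,6,8,9}->{6,8,9}
So after constraint 1: D(X)={6,8,9}, size = 3

Answer: 3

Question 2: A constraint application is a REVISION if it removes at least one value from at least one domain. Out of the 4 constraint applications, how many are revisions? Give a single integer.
Constraint 1 (U + W = X) on D(U)={3,4,5,6,7,9} D(W)={3,4,5,6,9} D(X)={3,4,5,6,8,9}: U {3,4,5,6,7,9}->{3,4,5,6}; W {3,4,5,6,9}->{3,4,5,6}; X {3,4,5,6,8,9}->{6,8,9} => REVISION
Constraint 2 (W != Y) on D(W)={3,4,5,6} D(Y)={3,5,6,7,8,9}: no change => not a revision
Constraint 3 (W != X) on D(W)={3,4,5,6} D(X)={6,8,9}: no change => not a revision
Constraint 4 (X + W = Y) on D(X)={6,8,9} D(W)={3,4,5,6} D(Y)={3,5,6,7,8,9}: X {6,8,9}->{6}; W {3,4,5,6}->{3}; Y {3,5,6,7,8,9}->{9} => REVISION
Total revisions = 2

Answer: 2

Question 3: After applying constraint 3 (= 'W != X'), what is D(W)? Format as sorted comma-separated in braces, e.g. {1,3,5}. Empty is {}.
Constraint 1 (U + W = X) on D(U)={3,4,5,6,7,9} D(W)={3,4,5,6,9} D(X)={3,4,5,6,8,9}: U {3,4,5,6,7,9}->{3,4,5,6}; W {3,4,5,6,9}->{3,4,5,6}; X {3,4,5,6,8,9}->{6,8,9}
Constraint 2 (W != Y) on D(W)={3,4,5,6} D(Y)={3,5,6,7,8,9}: no change
Constraint 3 (W != X) on D(W)={3,4,5,6} D(X)={6,8,9}: no change
So after constraint 3: D(W) = {3,4,5,6}

Answer: {3,4,5,6}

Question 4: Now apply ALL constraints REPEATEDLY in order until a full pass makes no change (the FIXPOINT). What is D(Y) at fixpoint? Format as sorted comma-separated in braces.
Answer: {9}

Derivation:
pass 0 (initial): D(Y)={3,5,6,7,8,9}
pass 1: U {3,4,5,6,7,9}->{3,4,5,6}; W {3,4,5,6,9}->{3}; X {3,4,5,6,8,9}->{6}; Y {3,5,6,7,8,9}->{9}
pass 2: U {3,4,5,6}->{3}
pass 3: no change
Fixpoint after 3 passes: D(Y) = {9}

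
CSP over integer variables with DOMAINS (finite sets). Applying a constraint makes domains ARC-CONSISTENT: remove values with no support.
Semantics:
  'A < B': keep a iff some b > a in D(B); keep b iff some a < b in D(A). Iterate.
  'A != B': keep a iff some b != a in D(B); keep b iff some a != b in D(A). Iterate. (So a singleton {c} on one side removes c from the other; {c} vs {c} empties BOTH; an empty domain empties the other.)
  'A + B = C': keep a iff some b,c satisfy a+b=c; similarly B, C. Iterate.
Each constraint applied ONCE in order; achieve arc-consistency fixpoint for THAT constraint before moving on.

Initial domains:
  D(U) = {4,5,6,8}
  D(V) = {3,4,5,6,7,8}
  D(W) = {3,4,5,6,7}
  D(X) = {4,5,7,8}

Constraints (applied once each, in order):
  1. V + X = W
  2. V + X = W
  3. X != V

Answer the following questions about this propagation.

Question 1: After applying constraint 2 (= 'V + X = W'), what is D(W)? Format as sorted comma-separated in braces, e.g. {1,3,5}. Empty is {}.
Answer: {7}

Derivation:
Constraint 1 (V + X = W) on D(V)={3,4,5,6,7,8} D(X)={4,5,7,8} D(W)={3,4,5,6,7}: V {3,4,5,6,7,8}->{3}; X {4,5,7,8}->{4}; W {3,4,5,6,7}->{7}
Constraint 2 (V + X = W) on D(V)={3} D(X)={4} D(W)={7}: no change
So after constraint 2: D(W) = {7}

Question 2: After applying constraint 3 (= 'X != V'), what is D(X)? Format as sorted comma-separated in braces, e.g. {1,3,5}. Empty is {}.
Answer: {4}

Derivation:
Constraint 1 (V + X = W) on D(V)={3,4,5,6,7,8} D(X)={4,5,7,8} D(W)={3,4,5,6,7}: V {3,4,5,6,7,8}->{3}; X {4,5,7,8}->{4}; W {3,4,5,6,7}->{7}
Constraint 2 (V + X = W) on D(V)={3} D(X)={4} D(W)={7}: no change
Constraint 3 (X != V) on D(X)={4} D(V)={3}: no change
So after constraint 3: D(X) = {4}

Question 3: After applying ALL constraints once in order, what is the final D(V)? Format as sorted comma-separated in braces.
Answer: {3}

Derivation:
Constraint 1 (V + X = W) on D(V)={3,4,5,6,7,8} D(X)={4,5,7,8} D(W)={3,4,5,6,7}: V {3,4,5,6,7,8}->{3}; X {4,5,7,8}->{4}; W {3,4,5,6,7}->{7}
Constraint 2 (V + X = W) on D(V)={3} D(X)={4} D(W)={7}: no change
Constraint 3 (X != V) on D(X)={4} D(V)={3}: no change
So after all 3 constraints: D(V) = {3}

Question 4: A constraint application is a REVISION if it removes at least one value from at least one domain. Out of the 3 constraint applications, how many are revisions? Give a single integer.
Constraint 1 (V + X = W) on D(V)={3,4,5,6,7,8} D(X)={4,5,7,8} D(W)={3,4,5,6,7}: V {3,4,5,6,7,8}->{3}; X {4,5,7,8}->{4}; W {3,4,5,6,7}->{7} => REVISION
Constraint 2 (V + X = W) on D(V)={3} D(X)={4} D(W)={7}: no change => not a revision
Constraint 3 (X != V) on D(X)={4} D(V)={3}: no change => not a revision
Total revisions = 1

Answer: 1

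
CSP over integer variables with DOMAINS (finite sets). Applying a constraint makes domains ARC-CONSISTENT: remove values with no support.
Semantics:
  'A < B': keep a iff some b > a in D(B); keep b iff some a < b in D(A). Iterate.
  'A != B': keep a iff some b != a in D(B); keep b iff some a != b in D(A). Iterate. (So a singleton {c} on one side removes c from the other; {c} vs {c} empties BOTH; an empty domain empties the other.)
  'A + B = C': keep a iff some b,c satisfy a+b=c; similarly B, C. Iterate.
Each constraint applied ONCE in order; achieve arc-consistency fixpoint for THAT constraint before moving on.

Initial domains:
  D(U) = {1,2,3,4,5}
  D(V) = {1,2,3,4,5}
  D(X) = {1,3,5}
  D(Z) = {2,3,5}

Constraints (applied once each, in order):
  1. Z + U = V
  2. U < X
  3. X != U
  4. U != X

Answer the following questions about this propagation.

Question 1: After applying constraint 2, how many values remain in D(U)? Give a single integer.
Answer: 3

Derivation:
Constraint 1 (Z + U = V) on D(Z)={2,3,5} D(U)={1,2,3,4,5} D(V)={1,2,3,4,5}: Z {2,3,5}->{2,3}; U {1,2,3,4,5}->{1,2,3}; V {1,2,3,4,5}->{3,4,5}
Constraint 2 (U < X) on D(U)={1,2,3} D(X)={1,3,5}: X {1,3,5}->{3,5}
So after constraint 2: D(U)={1,2,3}, size = 3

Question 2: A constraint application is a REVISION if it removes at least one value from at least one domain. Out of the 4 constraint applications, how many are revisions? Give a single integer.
Constraint 1 (Z + U = V) on D(Z)={2,3,5} D(U)={1,2,3,4,5} D(V)={1,2,3,4,5}: Z {2,3,5}->{2,3}; U {1,2,3,4,5}->{1,2,3}; V {1,2,3,4,5}->{3,4,5} => REVISION
Constraint 2 (U < X) on D(U)={1,2,3} D(X)={1,3,5}: X {1,3,5}->{3,5} => REVISION
Constraint 3 (X != U) on D(X)={3,5} D(U)={1,2,3}: no change => not a revision
Constraint 4 (U != X) on D(U)={1,2,3} D(X)={3,5}: no change => not a revision
Total revisions = 2

Answer: 2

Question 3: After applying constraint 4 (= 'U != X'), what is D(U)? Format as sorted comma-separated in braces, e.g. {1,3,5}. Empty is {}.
Answer: {1,2,3}

Derivation:
Constraint 1 (Z + U = V) on D(Z)={2,3,5} D(U)={1,2,3,4,5} D(V)={1,2,3,4,5}: Z {2,3,5}->{2,3}; U {1,2,3,4,5}->{1,2,3}; V {1,2,3,4,5}->{3,4,5}
Constraint 2 (U < X) on D(U)={1,2,3} D(X)={1,3,5}: X {1,3,5}->{3,5}
Constraint 3 (X != U) on D(X)={3,5} D(U)={1,2,3}: no change
Constraint 4 (U != X) on D(U)={1,2,3} D(X)={3,5}: no change
So after constraint 4: D(U) = {1,2,3}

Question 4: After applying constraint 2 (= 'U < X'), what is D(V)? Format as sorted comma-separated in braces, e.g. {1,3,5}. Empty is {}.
Answer: {3,4,5}

Derivation:
Constraint 1 (Z + U = V) on D(Z)={2,3,5} D(U)={1,2,3,4,5} D(V)={1,2,3,4,5}: Z {2,3,5}->{2,3}; U {1,2,3,4,5}->{1,2,3}; V {1,2,3,4,5}->{3,4,5}
Constraint 2 (U < X) on D(U)={1,2,3} D(X)={1,3,5}: X {1,3,5}->{3,5}
So after constraint 2: D(V) = {3,4,5}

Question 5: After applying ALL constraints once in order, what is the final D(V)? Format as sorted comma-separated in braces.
Answer: {3,4,5}

Derivation:
Constraint 1 (Z + U = V) on D(Z)={2,3,5} D(U)={1,2,3,4,5} D(V)={1,2,3,4,5}: Z {2,3,5}->{2,3}; U {1,2,3,4,5}->{1,2,3}; V {1,2,3,4,5}->{3,4,5}
Constraint 2 (U < X) on D(U)={1,2,3} D(X)={1,3,5}: X {1,3,5}->{3,5}
Constraint 3 (X != U) on D(X)={3,5} D(U)={1,2,3}: no change
Constraint 4 (U != X) on D(U)={1,2,3} D(X)={3,5}: no change
So after all 4 constraints: D(V) = {3,4,5}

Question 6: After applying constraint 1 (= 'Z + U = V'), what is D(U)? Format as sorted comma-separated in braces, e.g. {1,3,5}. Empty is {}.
Answer: {1,2,3}

Derivation:
Constraint 1 (Z + U = V) on D(Z)={2,3,5} D(U)={1,2,3,4,5} D(V)={1,2,3,4,5}: Z {2,3,5}->{2,3}; U {1,2,3,4,5}->{1,2,3}; V {1,2,3,4,5}->{3,4,5}
So after constraint 1: D(U) = {1,2,3}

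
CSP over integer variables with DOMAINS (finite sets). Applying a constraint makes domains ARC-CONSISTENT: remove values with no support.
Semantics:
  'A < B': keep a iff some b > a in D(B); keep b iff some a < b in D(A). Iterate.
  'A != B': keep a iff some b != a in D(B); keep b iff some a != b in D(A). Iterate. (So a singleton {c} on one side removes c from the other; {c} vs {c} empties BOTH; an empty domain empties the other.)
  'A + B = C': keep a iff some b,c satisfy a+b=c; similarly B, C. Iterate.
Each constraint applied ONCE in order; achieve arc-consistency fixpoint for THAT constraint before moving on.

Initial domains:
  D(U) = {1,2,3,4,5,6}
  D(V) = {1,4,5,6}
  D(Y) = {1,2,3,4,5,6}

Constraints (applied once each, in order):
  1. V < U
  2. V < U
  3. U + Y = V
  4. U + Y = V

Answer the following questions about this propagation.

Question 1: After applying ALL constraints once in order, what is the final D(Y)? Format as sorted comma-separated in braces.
Constraint 1 (V < U) on D(V)={1,4,5,6} D(U)={1,2,3,4,5,6}: V {1,4,5,6}->{1,4,5}; U {1,2,3,4,5,6}->{2,3,4,5,6}
Constraint 2 (V < U) on D(V)={1,4,5} D(U)={2,3,4,5,6}: no change
Constraint 3 (U + Y = V) on D(U)={2,3,4,5,6} D(Y)={1,2,3,4,5,6} D(V)={1,4,5}: U {2,3,4,5,6}->{2,3,4}; Y {1,2,3,4,5,6}->{1,2,3}; V {1,4,5}->{4,5}
Constraint 4 (U + Y = V) on D(U)={2,3,4} D(Y)={1,2,3} D(V)={4,5}: no change
So after all 4 constraints: D(Y) = {1,2,3}

Answer: {1,2,3}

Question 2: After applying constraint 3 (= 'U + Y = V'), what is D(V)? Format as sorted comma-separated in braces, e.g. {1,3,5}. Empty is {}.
Answer: {4,5}

Derivation:
Constraint 1 (V < U) on D(V)={1,4,5,6} D(U)={1,2,3,4,5,6}: V {1,4,5,6}->{1,4,5}; U {1,2,3,4,5,6}->{2,3,4,5,6}
Constraint 2 (V < U) on D(V)={1,4,5} D(U)={2,3,4,5,6}: no change
Constraint 3 (U + Y = V) on D(U)={2,3,4,5,6} D(Y)={1,2,3,4,5,6} D(V)={1,4,5}: U {2,3,4,5,6}->{2,3,4}; Y {1,2,3,4,5,6}->{1,2,3}; V {1,4,5}->{4,5}
So after constraint 3: D(V) = {4,5}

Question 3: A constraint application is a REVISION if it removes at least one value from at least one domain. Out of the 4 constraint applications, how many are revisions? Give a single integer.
Answer: 2

Derivation:
Constraint 1 (V < U) on D(V)={1,4,5,6} D(U)={1,2,3,4,5,6}: V {1,4,5,6}->{1,4,5}; U {1,2,3,4,5,6}->{2,3,4,5,6} => REVISION
Constraint 2 (V < U) on D(V)={1,4,5} D(U)={2,3,4,5,6}: no change => not a revision
Constraint 3 (U + Y = V) on D(U)={2,3,4,5,6} D(Y)={1,2,3,4,5,6} D(V)={1,4,5}: U {2,3,4,5,6}->{2,3,4}; Y {1,2,3,4,5,6}->{1,2,3}; V {1,4,5}->{4,5} => REVISION
Constraint 4 (U + Y = V) on D(U)={2,3,4} D(Y)={1,2,3} D(V)={4,5}: no change => not a revision
Total revisions = 2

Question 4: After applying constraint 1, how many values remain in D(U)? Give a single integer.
Constraint 1 (V < U) on D(V)={1,4,5,6} D(U)={1,2,3,4,5,6}: V {1,4,5,6}->{1,4,5}; U {1,2,3,4,5,6}->{2,3,4,5,6}
So after constraint 1: D(U)={2,3,4,5,6}, size = 5

Answer: 5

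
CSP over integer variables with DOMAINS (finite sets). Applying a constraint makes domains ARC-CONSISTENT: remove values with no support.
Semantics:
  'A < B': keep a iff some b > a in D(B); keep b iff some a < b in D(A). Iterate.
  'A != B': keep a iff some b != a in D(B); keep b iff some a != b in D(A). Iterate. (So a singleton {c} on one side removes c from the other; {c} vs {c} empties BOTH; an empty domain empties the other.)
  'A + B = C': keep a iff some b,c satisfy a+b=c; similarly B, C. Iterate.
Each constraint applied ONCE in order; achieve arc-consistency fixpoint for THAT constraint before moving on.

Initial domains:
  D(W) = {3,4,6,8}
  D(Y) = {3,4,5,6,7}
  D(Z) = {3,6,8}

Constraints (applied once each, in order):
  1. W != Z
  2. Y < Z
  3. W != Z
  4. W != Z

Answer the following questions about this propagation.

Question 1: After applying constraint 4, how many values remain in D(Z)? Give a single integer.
Answer: 2

Derivation:
Constraint 1 (W != Z) on D(W)={3,4,6,8} D(Z)={3,6,8}: no change
Constraint 2 (Y < Z) on D(Y)={3,4,5,6,7} D(Z)={3,6,8}: Z {3,6,8}->{6,8}
Constraint 3 (W != Z) on D(W)={3,4,6,8} D(Z)={6,8}: no change
Constraint 4 (W != Z) on D(W)={3,4,6,8} D(Z)={6,8}: no change
So after constraint 4: D(Z)={6,8}, size = 2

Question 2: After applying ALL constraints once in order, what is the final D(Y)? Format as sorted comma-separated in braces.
Constraint 1 (W != Z) on D(W)={3,4,6,8} D(Z)={3,6,8}: no change
Constraint 2 (Y < Z) on D(Y)={3,4,5,6,7} D(Z)={3,6,8}: Z {3,6,8}->{6,8}
Constraint 3 (W != Z) on D(W)={3,4,6,8} D(Z)={6,8}: no change
Constraint 4 (W != Z) on D(W)={3,4,6,8} D(Z)={6,8}: no change
So after all 4 constraints: D(Y) = {3,4,5,6,7}

Answer: {3,4,5,6,7}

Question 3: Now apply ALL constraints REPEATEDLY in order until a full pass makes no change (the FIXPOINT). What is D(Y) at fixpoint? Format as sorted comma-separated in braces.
pass 0 (initial): D(Y)={3,4,5,6,7}
pass 1: Z {3,6,8}->{6,8}
pass 2: no change
Fixpoint after 2 passes: D(Y) = {3,4,5,6,7}

Answer: {3,4,5,6,7}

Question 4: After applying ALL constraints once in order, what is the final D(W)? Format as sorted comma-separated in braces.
Constraint 1 (W != Z) on D(W)={3,4,6,8} D(Z)={3,6,8}: no change
Constraint 2 (Y < Z) on D(Y)={3,4,5,6,7} D(Z)={3,6,8}: Z {3,6,8}->{6,8}
Constraint 3 (W != Z) on D(W)={3,4,6,8} D(Z)={6,8}: no change
Constraint 4 (W != Z) on D(W)={3,4,6,8} D(Z)={6,8}: no change
So after all 4 constraints: D(W) = {3,4,6,8}

Answer: {3,4,6,8}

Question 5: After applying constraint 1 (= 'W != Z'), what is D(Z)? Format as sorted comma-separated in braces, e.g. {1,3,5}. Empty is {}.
Constraint 1 (W != Z) on D(W)={3,4,6,8} D(Z)={3,6,8}: no change
So after constraint 1: D(Z) = {3,6,8}

Answer: {3,6,8}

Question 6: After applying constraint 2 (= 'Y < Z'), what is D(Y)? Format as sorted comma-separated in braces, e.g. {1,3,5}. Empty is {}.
Constraint 1 (W != Z) on D(W)={3,4,6,8} D(Z)={3,6,8}: no change
Constraint 2 (Y < Z) on D(Y)={3,4,5,6,7} D(Z)={3,6,8}: Z {3,6,8}->{6,8}
So after constraint 2: D(Y) = {3,4,5,6,7}

Answer: {3,4,5,6,7}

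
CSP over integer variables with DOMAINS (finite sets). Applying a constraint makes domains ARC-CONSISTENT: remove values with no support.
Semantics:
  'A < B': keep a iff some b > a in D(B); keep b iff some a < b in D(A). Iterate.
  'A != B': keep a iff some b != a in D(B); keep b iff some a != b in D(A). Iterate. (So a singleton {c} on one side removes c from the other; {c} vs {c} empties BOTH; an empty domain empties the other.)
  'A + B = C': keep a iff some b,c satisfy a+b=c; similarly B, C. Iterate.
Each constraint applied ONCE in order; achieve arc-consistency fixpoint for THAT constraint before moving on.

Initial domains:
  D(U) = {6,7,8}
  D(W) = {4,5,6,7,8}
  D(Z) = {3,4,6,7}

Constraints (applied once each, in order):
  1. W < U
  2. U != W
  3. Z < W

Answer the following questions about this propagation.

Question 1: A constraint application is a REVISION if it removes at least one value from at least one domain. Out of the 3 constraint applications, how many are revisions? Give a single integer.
Answer: 2

Derivation:
Constraint 1 (W < U) on D(W)={4,5,6,7,8} D(U)={6,7,8}: W {4,5,6,7,8}->{4,5,6,7} => REVISION
Constraint 2 (U != W) on D(U)={6,7,8} D(W)={4,5,6,7}: no change => not a revision
Constraint 3 (Z < W) on D(Z)={3,4,6,7} D(W)={4,5,6,7}: Z {3,4,6,7}->{3,4,6} => REVISION
Total revisions = 2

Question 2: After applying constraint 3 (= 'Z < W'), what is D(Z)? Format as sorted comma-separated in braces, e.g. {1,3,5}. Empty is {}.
Answer: {3,4,6}

Derivation:
Constraint 1 (W < U) on D(W)={4,5,6,7,8} D(U)={6,7,8}: W {4,5,6,7,8}->{4,5,6,7}
Constraint 2 (U != W) on D(U)={6,7,8} D(W)={4,5,6,7}: no change
Constraint 3 (Z < W) on D(Z)={3,4,6,7} D(W)={4,5,6,7}: Z {3,4,6,7}->{3,4,6}
So after constraint 3: D(Z) = {3,4,6}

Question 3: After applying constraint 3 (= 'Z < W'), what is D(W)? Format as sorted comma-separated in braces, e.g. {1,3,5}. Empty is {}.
Constraint 1 (W < U) on D(W)={4,5,6,7,8} D(U)={6,7,8}: W {4,5,6,7,8}->{4,5,6,7}
Constraint 2 (U != W) on D(U)={6,7,8} D(W)={4,5,6,7}: no change
Constraint 3 (Z < W) on D(Z)={3,4,6,7} D(W)={4,5,6,7}: Z {3,4,6,7}->{3,4,6}
So after constraint 3: D(W) = {4,5,6,7}

Answer: {4,5,6,7}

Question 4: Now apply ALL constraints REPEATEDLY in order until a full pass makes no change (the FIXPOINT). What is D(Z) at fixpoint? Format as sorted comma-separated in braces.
pass 0 (initial): D(Z)={3,4,6,7}
pass 1: W {4,5,6,7,8}->{4,5,6,7}; Z {3,4,6,7}->{3,4,6}
pass 2: no change
Fixpoint after 2 passes: D(Z) = {3,4,6}

Answer: {3,4,6}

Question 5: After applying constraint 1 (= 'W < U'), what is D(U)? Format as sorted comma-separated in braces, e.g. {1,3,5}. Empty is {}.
Constraint 1 (W < U) on D(W)={4,5,6,7,8} D(U)={6,7,8}: W {4,5,6,7,8}->{4,5,6,7}
So after constraint 1: D(U) = {6,7,8}

Answer: {6,7,8}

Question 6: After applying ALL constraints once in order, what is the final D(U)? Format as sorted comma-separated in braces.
Answer: {6,7,8}

Derivation:
Constraint 1 (W < U) on D(W)={4,5,6,7,8} D(U)={6,7,8}: W {4,5,6,7,8}->{4,5,6,7}
Constraint 2 (U != W) on D(U)={6,7,8} D(W)={4,5,6,7}: no change
Constraint 3 (Z < W) on D(Z)={3,4,6,7} D(W)={4,5,6,7}: Z {3,4,6,7}->{3,4,6}
So after all 3 constraints: D(U) = {6,7,8}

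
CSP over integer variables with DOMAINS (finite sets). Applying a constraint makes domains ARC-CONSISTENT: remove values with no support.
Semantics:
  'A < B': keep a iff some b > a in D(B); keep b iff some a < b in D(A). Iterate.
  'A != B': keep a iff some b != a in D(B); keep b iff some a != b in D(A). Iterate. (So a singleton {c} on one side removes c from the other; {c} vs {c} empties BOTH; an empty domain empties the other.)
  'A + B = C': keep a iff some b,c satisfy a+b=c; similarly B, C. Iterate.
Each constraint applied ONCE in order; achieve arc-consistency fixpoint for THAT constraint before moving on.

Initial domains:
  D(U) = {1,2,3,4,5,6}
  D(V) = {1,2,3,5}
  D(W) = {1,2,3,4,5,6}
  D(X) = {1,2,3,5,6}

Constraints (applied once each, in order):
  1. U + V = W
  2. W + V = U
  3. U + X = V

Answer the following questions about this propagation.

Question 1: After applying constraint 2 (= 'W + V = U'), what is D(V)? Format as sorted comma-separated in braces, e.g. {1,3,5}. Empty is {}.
Answer: {1,2,3}

Derivation:
Constraint 1 (U + V = W) on D(U)={1,2,3,4,5,6} D(V)={1,2,3,5} D(W)={1,2,3,4,5,6}: U {1,2,3,4,5,6}->{1,2,3,4,5}; W {1,2,3,4,5,6}->{2,3,4,5,6}
Constraint 2 (W + V = U) on D(W)={2,3,4,5,6} D(V)={1,2,3,5} D(U)={1,2,3,4,5}: W {2,3,4,5,6}->{2,3,4}; V {1,2,3,5}->{1,2,3}; U {1,2,3,4,5}->{3,4,5}
So after constraint 2: D(V) = {1,2,3}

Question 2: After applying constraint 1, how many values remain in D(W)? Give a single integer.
Constraint 1 (U + V = W) on D(U)={1,2,3,4,5,6} D(V)={1,2,3,5} D(W)={1,2,3,4,5,6}: U {1,2,3,4,5,6}->{1,2,3,4,5}; W {1,2,3,4,5,6}->{2,3,4,5,6}
So after constraint 1: D(W)={2,3,4,5,6}, size = 5

Answer: 5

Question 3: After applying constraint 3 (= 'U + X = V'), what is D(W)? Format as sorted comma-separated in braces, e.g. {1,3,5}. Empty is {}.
Answer: {2,3,4}

Derivation:
Constraint 1 (U + V = W) on D(U)={1,2,3,4,5,6} D(V)={1,2,3,5} D(W)={1,2,3,4,5,6}: U {1,2,3,4,5,6}->{1,2,3,4,5}; W {1,2,3,4,5,6}->{2,3,4,5,6}
Constraint 2 (W + V = U) on D(W)={2,3,4,5,6} D(V)={1,2,3,5} D(U)={1,2,3,4,5}: W {2,3,4,5,6}->{2,3,4}; V {1,2,3,5}->{1,2,3}; U {1,2,3,4,5}->{3,4,5}
Constraint 3 (U + X = V) on D(U)={3,4,5} D(X)={1,2,3,5,6} D(V)={1,2,3}: U {3,4,5}->{}; X {1,2,3,5,6}->{}; V {1,2,3}->{}
So after constraint 3: D(W) = {2,3,4}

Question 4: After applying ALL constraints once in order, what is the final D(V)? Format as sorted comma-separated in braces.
Answer: {}

Derivation:
Constraint 1 (U + V = W) on D(U)={1,2,3,4,5,6} D(V)={1,2,3,5} D(W)={1,2,3,4,5,6}: U {1,2,3,4,5,6}->{1,2,3,4,5}; W {1,2,3,4,5,6}->{2,3,4,5,6}
Constraint 2 (W + V = U) on D(W)={2,3,4,5,6} D(V)={1,2,3,5} D(U)={1,2,3,4,5}: W {2,3,4,5,6}->{2,3,4}; V {1,2,3,5}->{1,2,3}; U {1,2,3,4,5}->{3,4,5}
Constraint 3 (U + X = V) on D(U)={3,4,5} D(X)={1,2,3,5,6} D(V)={1,2,3}: U {3,4,5}->{}; X {1,2,3,5,6}->{}; V {1,2,3}->{}
So after all 3 constraints: D(V) = {}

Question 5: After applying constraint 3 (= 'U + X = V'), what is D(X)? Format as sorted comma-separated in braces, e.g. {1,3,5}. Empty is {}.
Constraint 1 (U + V = W) on D(U)={1,2,3,4,5,6} D(V)={1,2,3,5} D(W)={1,2,3,4,5,6}: U {1,2,3,4,5,6}->{1,2,3,4,5}; W {1,2,3,4,5,6}->{2,3,4,5,6}
Constraint 2 (W + V = U) on D(W)={2,3,4,5,6} D(V)={1,2,3,5} D(U)={1,2,3,4,5}: W {2,3,4,5,6}->{2,3,4}; V {1,2,3,5}->{1,2,3}; U {1,2,3,4,5}->{3,4,5}
Constraint 3 (U + X = V) on D(U)={3,4,5} D(X)={1,2,3,5,6} D(V)={1,2,3}: U {3,4,5}->{}; X {1,2,3,5,6}->{}; V {1,2,3}->{}
So after constraint 3: D(X) = {}

Answer: {}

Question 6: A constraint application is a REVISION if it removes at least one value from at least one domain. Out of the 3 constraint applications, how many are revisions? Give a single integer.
Constraint 1 (U + V = W) on D(U)={1,2,3,4,5,6} D(V)={1,2,3,5} D(W)={1,2,3,4,5,6}: U {1,2,3,4,5,6}->{1,2,3,4,5}; W {1,2,3,4,5,6}->{2,3,4,5,6} => REVISION
Constraint 2 (W + V = U) on D(W)={2,3,4,5,6} D(V)={1,2,3,5} D(U)={1,2,3,4,5}: W {2,3,4,5,6}->{2,3,4}; V {1,2,3,5}->{1,2,3}; U {1,2,3,4,5}->{3,4,5} => REVISION
Constraint 3 (U + X = V) on D(U)={3,4,5} D(X)={1,2,3,5,6} D(V)={1,2,3}: U {3,4,5}->{}; X {1,2,3,5,6}->{}; V {1,2,3}->{} => REVISION
Total revisions = 3

Answer: 3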